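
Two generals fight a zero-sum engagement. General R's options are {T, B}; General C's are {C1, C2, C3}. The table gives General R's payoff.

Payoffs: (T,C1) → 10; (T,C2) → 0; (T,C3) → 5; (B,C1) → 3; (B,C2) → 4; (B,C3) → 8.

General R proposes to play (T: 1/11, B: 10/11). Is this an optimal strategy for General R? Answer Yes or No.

Against C1 this mix gives (1/11)·10 + (10/11)·3 = 40/11.
Against C2 this mix gives (1/11)·0 + (10/11)·4 = 40/11.
Against C3 this mix gives (1/11)·5 + (10/11)·8 = 85/11.
All of General C's active replies (C1, C2) yield 40/11, and no column does worse for General R. The mix makes General C indifferent and guarantees 40/11, so it is optimal.

Yes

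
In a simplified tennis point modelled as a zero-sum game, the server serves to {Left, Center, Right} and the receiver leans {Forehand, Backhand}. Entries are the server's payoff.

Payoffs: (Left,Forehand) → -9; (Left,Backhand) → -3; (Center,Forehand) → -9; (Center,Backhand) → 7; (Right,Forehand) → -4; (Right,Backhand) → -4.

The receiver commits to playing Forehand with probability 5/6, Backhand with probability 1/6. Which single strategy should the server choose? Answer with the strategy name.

Expected payoff of Left: (5/6)·(-9) + (1/6)·(-3) = -8.
Expected payoff of Center: (5/6)·(-9) + (1/6)·7 = -19/3.
Expected payoff of Right: (5/6)·(-4) + (1/6)·(-4) = -4.
The largest is -4, so the server's best response is Right.

Right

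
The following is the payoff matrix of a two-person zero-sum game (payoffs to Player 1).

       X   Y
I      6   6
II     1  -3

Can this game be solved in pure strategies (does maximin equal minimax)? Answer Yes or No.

Row minima: I → 6, II → -3; maximin = 6.
Column maxima: X → 6, Y → 6; minimax = 6.
maximin = minimax = 6, so a saddle point exists.

Yes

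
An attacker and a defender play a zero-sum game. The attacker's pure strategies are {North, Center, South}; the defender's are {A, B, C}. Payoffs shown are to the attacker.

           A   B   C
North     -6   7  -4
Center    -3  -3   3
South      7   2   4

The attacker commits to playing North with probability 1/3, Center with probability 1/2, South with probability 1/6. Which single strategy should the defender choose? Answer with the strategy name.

A

If the defender plays A, the attacker's expected payoff is (1/3)·(-6) + (1/2)·(-3) + (1/6)·7 = -7/3.
If the defender plays B, the attacker's expected payoff is (1/3)·7 + (1/2)·(-3) + (1/6)·2 = 7/6.
If the defender plays C, the attacker's expected payoff is (1/3)·(-4) + (1/2)·3 + (1/6)·4 = 5/6.
The defender minimizes the attacker's payoff; the smallest is -7/3, so the best response is A.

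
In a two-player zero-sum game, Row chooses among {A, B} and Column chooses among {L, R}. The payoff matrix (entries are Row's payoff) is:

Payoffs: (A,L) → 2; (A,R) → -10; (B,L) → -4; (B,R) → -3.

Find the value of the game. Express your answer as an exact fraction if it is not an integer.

Row minima: A → -10, B → -4; maximin = -4.
Column maxima: L → 2, R → -3; minimax = -3.
-4 ≠ -3, so there is no saddle point; optimal play is mixed.
Let Row play A with probability p. Expected payoff against L: 2p + (-4)(1−p) = 6p − 4; against R: (-10)p + (-3)(1−p) = −7p − 3.
Setting these equal: 6p − 4 = −7p − 3 ⇒ 13p = 1 ⇒ p = 1/13, and the value is (6)·(1/13) − 4 = -46/13.
For Column: with q = P(L), equating A's and B's payoffs gives 12q − 10 = −q − 3 ⇒ q = 7/13.

-46/13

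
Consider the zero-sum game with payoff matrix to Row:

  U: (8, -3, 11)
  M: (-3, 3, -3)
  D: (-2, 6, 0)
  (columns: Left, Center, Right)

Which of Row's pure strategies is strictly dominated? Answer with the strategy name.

M

D gives a strictly higher payoff than M against every column: -2 > -3, 6 > 3, 0 > -3.
So M is strictly dominated and Row never plays it.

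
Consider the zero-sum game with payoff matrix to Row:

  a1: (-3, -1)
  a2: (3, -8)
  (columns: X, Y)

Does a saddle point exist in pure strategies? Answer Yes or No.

No

Row minima: a1 → -3, a2 → -8; maximin = -3.
Column maxima: X → 3, Y → -1; minimax = -1.
-3 ≠ -1, so no pure-strategy equilibrium exists.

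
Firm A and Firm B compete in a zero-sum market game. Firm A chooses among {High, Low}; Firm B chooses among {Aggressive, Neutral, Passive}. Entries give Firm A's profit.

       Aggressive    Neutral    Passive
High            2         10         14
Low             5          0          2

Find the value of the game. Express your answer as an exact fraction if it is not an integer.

Row minima: High → 2, Low → 0; maximin = 2.
Column maxima: Aggressive → 5, Neutral → 10, Passive → 14; minimax = 5.
2 ≠ 5, so there is no saddle point; optimal play is mixed.
Passive is strictly dominated by Neutral (it gives Firm A strictly more in every row), so Firm B never plays it.
On the remaining 2×2 (High, Low vs Aggressive, Neutral):
Let Firm A play High with probability p. Expected payoff against Aggressive: 2p + 5(1−p) = −3p + 5; against Neutral: 10p + 0(1−p) = 10p.
Setting these equal: −3p + 5 = 10p ⇒ −13p = -5 ⇒ p = 5/13, and the value is (-3)·(5/13) + 5 = 50/13.
For Firm B: with q = P(Aggressive), equating High's and Low's payoffs gives −8q + 10 = 5q ⇒ q = 10/13.

50/13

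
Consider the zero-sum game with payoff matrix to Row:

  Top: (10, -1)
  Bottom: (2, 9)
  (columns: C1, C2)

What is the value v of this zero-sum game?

46/9

Row minima: Top → -1, Bottom → 2; maximin = 2.
Column maxima: C1 → 10, C2 → 9; minimax = 9.
2 ≠ 9, so there is no saddle point; optimal play is mixed.
Let Row play Top with probability p. Expected payoff against C1: 10p + 2(1−p) = 8p + 2; against C2: (-1)p + 9(1−p) = −10p + 9.
Setting these equal: 8p + 2 = −10p + 9 ⇒ 18p = 7 ⇒ p = 7/18, and the value is (8)·(7/18) + 2 = 46/9.
For Column: with q = P(C1), equating Top's and Bottom's payoffs gives 11q − 1 = −7q + 9 ⇒ q = 5/9.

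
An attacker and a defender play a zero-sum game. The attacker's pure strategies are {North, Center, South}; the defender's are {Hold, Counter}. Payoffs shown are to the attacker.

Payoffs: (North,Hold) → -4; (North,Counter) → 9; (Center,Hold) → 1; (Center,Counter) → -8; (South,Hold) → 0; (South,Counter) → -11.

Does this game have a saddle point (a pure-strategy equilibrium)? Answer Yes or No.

Row minima: North → -4, Center → -8, South → -11; maximin = -4.
Column maxima: Hold → 1, Counter → 9; minimax = 1.
-4 ≠ 1, so no pure-strategy equilibrium exists.

No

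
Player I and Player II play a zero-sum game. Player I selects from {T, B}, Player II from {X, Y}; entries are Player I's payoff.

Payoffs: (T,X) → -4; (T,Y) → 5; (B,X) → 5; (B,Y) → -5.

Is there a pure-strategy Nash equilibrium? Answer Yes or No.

No

Row minima: T → -4, B → -5; maximin = -4.
Column maxima: X → 5, Y → 5; minimax = 5.
-4 ≠ 5, so no pure-strategy equilibrium exists.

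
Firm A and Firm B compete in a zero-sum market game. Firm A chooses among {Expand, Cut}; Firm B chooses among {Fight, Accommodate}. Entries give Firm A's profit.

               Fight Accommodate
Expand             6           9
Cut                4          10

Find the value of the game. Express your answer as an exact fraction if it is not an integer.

6

Row minima: Expand → 6, Cut → 4; maximin = 6.
Column maxima: Fight → 6, Accommodate → 10; minimax = 6.
Since maximin = minimax = 6, there is a saddle point and the value is 6.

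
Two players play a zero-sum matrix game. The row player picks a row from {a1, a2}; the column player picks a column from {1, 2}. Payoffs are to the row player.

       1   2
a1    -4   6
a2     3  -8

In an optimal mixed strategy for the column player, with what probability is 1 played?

Row minima: a1 → -4, a2 → -8; maximin = -4.
Column maxima: 1 → 3, 2 → 6; minimax = 3.
-4 ≠ 3, so there is no saddle point; optimal play is mixed.
Let the row player play a1 with probability p. Expected payoff against 1: (-4)p + 3(1−p) = −7p + 3; against 2: 6p + (-8)(1−p) = 14p − 8.
Setting these equal: −7p + 3 = 14p − 8 ⇒ −21p = -11 ⇒ p = 11/21, and the value is (-7)·(11/21) + 3 = -2/3.
For the column player: with q = P(1), equating a1's and a2's payoffs gives −10q + 6 = 11q − 8 ⇒ q = 2/3.

2/3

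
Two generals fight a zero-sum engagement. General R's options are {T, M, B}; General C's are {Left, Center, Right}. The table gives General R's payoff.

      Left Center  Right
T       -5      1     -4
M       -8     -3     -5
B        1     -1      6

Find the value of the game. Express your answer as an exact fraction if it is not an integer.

-1/2

Row minima: T → -5, M → -8, B → -1; maximin = -1.
Column maxima: Left → 1, Center → 1, Right → 6; minimax = 1.
-1 ≠ 1, so there is no saddle point; optimal play is mixed.
M is strictly dominated by T, so General R never plays it.
Right is strictly dominated by Left (it gives General R strictly more in every row), so General C never plays it.
On the remaining 2×2 (T, B vs Left, Center):
Let General R play T with probability p. Expected payoff against Left: (-5)p + 1(1−p) = −6p + 1; against Center: 1p + (-1)(1−p) = 2p − 1.
Setting these equal: −6p + 1 = 2p − 1 ⇒ −8p = -2 ⇒ p = 1/4, and the value is (-6)·(1/4) + 1 = -1/2.
For General C: with q = P(Left), equating T's and B's payoffs gives −6q + 1 = 2q − 1 ⇒ q = 1/4.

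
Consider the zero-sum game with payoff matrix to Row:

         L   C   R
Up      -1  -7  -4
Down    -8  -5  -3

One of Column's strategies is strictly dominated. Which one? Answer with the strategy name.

R

C holds Row's payoff strictly below R in every row: -7 < -4, -5 < -3.
So R is strictly dominated for Column.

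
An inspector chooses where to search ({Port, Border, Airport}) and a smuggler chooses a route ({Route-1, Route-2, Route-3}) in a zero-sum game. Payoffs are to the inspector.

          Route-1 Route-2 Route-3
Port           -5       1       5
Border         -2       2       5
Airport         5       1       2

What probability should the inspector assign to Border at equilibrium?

Row minima: Port → -5, Border → -2, Airport → 1; maximin = 1.
Column maxima: Route-1 → 5, Route-2 → 2, Route-3 → 5; minimax = 2.
1 ≠ 2, so there is no saddle point; optimal play is mixed.
Route-3 is strictly dominated by Route-2 (it gives the inspector strictly more in every row), so the smuggler never plays it.
With Route-3 eliminated, Port is strictly dominated by Border (Border gives the inspector strictly more in every remaining column), so the inspector never plays it.
On the remaining 2×2 (Border, Airport vs Route-1, Route-2):
Let the inspector play Border with probability p. Expected payoff against Route-1: (-2)p + 5(1−p) = −7p + 5; against Route-2: 2p + 1(1−p) = p + 1.
Setting these equal: −7p + 5 = p + 1 ⇒ −8p = -4 ⇒ p = 1/2, and the value is (-7)·(1/2) + 5 = 3/2.
For the smuggler: with q = P(Route-1), equating Border's and Airport's payoffs gives −4q + 2 = 4q + 1 ⇒ q = 1/8.

1/2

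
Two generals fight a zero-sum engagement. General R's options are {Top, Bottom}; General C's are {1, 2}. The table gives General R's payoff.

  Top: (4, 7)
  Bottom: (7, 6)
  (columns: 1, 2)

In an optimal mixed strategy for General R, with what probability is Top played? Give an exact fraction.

1/4

Row minima: Top → 4, Bottom → 6; maximin = 6.
Column maxima: 1 → 7, 2 → 7; minimax = 7.
6 ≠ 7, so there is no saddle point; optimal play is mixed.
Let General R play Top with probability p. Expected payoff against 1: 4p + 7(1−p) = −3p + 7; against 2: 7p + 6(1−p) = p + 6.
Setting these equal: −3p + 7 = p + 6 ⇒ −4p = -1 ⇒ p = 1/4, and the value is (-3)·(1/4) + 7 = 25/4.
For General C: with q = P(1), equating Top's and Bottom's payoffs gives −3q + 7 = q + 6 ⇒ q = 1/4.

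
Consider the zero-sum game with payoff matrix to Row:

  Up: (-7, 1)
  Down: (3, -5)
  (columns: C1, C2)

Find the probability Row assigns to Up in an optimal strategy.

Row minima: Up → -7, Down → -5; maximin = -5.
Column maxima: C1 → 3, C2 → 1; minimax = 1.
-5 ≠ 1, so there is no saddle point; optimal play is mixed.
Let Row play Up with probability p. Expected payoff against C1: (-7)p + 3(1−p) = −10p + 3; against C2: 1p + (-5)(1−p) = 6p − 5.
Setting these equal: −10p + 3 = 6p − 5 ⇒ −16p = -8 ⇒ p = 1/2, and the value is (-10)·(1/2) + 3 = -2.
For Column: with q = P(C1), equating Up's and Down's payoffs gives −8q + 1 = 8q − 5 ⇒ q = 3/8.

1/2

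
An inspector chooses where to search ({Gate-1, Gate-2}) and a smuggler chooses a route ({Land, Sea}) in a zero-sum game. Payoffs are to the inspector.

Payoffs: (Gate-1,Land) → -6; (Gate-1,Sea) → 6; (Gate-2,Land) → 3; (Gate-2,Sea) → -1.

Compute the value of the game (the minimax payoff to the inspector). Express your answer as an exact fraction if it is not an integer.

Row minima: Gate-1 → -6, Gate-2 → -1; maximin = -1.
Column maxima: Land → 3, Sea → 6; minimax = 3.
-1 ≠ 3, so there is no saddle point; optimal play is mixed.
Let the inspector play Gate-1 with probability p. Expected payoff against Land: (-6)p + 3(1−p) = −9p + 3; against Sea: 6p + (-1)(1−p) = 7p − 1.
Setting these equal: −9p + 3 = 7p − 1 ⇒ −16p = -4 ⇒ p = 1/4, and the value is (-9)·(1/4) + 3 = 3/4.
For the smuggler: with q = P(Land), equating Gate-1's and Gate-2's payoffs gives −12q + 6 = 4q − 1 ⇒ q = 7/16.

3/4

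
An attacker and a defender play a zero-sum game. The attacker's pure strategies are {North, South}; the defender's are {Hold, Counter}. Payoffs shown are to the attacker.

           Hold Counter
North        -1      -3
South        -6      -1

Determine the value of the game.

-17/7

Row minima: North → -3, South → -6; maximin = -3.
Column maxima: Hold → -1, Counter → -1; minimax = -1.
-3 ≠ -1, so there is no saddle point; optimal play is mixed.
Let the attacker play North with probability p. Expected payoff against Hold: (-1)p + (-6)(1−p) = 5p − 6; against Counter: (-3)p + (-1)(1−p) = −2p − 1.
Setting these equal: 5p − 6 = −2p − 1 ⇒ 7p = 5 ⇒ p = 5/7, and the value is (5)·(5/7) − 6 = -17/7.
For the defender: with q = P(Hold), equating North's and South's payoffs gives 2q − 3 = −5q − 1 ⇒ q = 2/7.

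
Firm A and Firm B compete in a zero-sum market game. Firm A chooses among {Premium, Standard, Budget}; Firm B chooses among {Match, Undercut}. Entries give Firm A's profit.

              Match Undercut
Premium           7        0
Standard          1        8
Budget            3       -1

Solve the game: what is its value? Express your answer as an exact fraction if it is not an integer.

4

Row minima: Premium → 0, Standard → 1, Budget → -1; maximin = 1.
Column maxima: Match → 7, Undercut → 8; minimax = 7.
1 ≠ 7, so there is no saddle point; optimal play is mixed.
Budget is strictly dominated by Premium, so Firm A never plays it.
On the remaining 2×2 (Premium, Standard vs Match, Undercut):
Let Firm A play Premium with probability p. Expected payoff against Match: 7p + 1(1−p) = 6p + 1; against Undercut: 0p + 8(1−p) = −8p + 8.
Setting these equal: 6p + 1 = −8p + 8 ⇒ 14p = 7 ⇒ p = 1/2, and the value is (6)·(1/2) + 1 = 4.
For Firm B: with q = P(Match), equating Premium's and Standard's payoffs gives 7q = −7q + 8 ⇒ q = 4/7.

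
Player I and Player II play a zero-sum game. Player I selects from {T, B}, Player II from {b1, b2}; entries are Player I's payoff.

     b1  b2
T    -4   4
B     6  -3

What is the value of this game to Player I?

12/17

Row minima: T → -4, B → -3; maximin = -3.
Column maxima: b1 → 6, b2 → 4; minimax = 4.
-3 ≠ 4, so there is no saddle point; optimal play is mixed.
Let Player I play T with probability p. Expected payoff against b1: (-4)p + 6(1−p) = −10p + 6; against b2: 4p + (-3)(1−p) = 7p − 3.
Setting these equal: −10p + 6 = 7p − 3 ⇒ −17p = -9 ⇒ p = 9/17, and the value is (-10)·(9/17) + 6 = 12/17.
For Player II: with q = P(b1), equating T's and B's payoffs gives −8q + 4 = 9q − 3 ⇒ q = 7/17.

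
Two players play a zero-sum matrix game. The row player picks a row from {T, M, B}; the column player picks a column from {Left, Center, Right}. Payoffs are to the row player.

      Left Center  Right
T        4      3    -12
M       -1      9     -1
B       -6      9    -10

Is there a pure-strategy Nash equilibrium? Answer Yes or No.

Row minima: T → -12, M → -1, B → -10; maximin = -1.
Column maxima: Left → 4, Center → 9, Right → -1; minimax = -1.
maximin = minimax = -1, so a saddle point exists.

Yes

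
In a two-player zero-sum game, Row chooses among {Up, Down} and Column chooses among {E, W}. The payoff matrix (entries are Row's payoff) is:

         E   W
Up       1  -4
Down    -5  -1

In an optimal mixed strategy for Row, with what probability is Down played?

5/9

Row minima: Up → -4, Down → -5; maximin = -4.
Column maxima: E → 1, W → -1; minimax = -1.
-4 ≠ -1, so there is no saddle point; optimal play is mixed.
Let Row play Up with probability p. Expected payoff against E: 1p + (-5)(1−p) = 6p − 5; against W: (-4)p + (-1)(1−p) = −3p − 1.
Setting these equal: 6p − 5 = −3p − 1 ⇒ 9p = 4 ⇒ p = 4/9, and the value is (6)·(4/9) − 5 = -7/3.
For Column: with q = P(E), equating Up's and Down's payoffs gives 5q − 4 = −4q − 1 ⇒ q = 1/3.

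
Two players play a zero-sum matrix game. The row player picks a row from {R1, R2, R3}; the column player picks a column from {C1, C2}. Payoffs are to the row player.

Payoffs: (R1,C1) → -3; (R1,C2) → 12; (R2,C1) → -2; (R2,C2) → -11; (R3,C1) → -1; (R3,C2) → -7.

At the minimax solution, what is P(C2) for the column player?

Row minima: R1 → -3, R2 → -11, R3 → -7; maximin = -3.
Column maxima: C1 → -1, C2 → 12; minimax = -1.
-3 ≠ -1, so there is no saddle point; optimal play is mixed.
R2 is strictly dominated by R3, so the row player never plays it.
On the remaining 2×2 (R1, R3 vs C1, C2):
Let the row player play R1 with probability p. Expected payoff against C1: (-3)p + (-1)(1−p) = −2p − 1; against C2: 12p + (-7)(1−p) = 19p − 7.
Setting these equal: −2p − 1 = 19p − 7 ⇒ −21p = -6 ⇒ p = 2/7, and the value is (-2)·(2/7) − 1 = -11/7.
For the column player: with q = P(C1), equating R1's and R3's payoffs gives −15q + 12 = 6q − 7 ⇒ q = 19/21.

2/21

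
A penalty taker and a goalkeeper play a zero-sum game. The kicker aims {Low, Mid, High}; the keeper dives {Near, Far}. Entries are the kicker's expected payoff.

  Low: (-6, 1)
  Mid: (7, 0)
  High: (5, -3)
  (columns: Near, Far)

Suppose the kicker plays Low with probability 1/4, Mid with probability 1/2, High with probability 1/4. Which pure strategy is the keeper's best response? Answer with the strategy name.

Far

If the keeper plays Near, the kicker's expected payoff is (1/4)·(-6) + (1/2)·7 + (1/4)·5 = 13/4.
If the keeper plays Far, the kicker's expected payoff is (1/4)·1 + (1/2)·0 + (1/4)·(-3) = -1/2.
The keeper minimizes the kicker's payoff; the smallest is -1/2, so the best response is Far.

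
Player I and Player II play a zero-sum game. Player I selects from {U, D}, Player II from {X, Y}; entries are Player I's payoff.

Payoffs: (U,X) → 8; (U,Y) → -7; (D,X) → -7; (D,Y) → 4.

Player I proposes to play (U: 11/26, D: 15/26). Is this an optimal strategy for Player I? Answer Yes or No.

Against X this mix gives (11/26)·8 + (15/26)·(-7) = -17/26.
Against Y this mix gives (11/26)·(-7) + (15/26)·4 = -17/26.
All of Player II's active replies (X, Y) yield -17/26, and no column does worse for Player I. The mix makes Player II indifferent and guarantees -17/26, so it is optimal.

Yes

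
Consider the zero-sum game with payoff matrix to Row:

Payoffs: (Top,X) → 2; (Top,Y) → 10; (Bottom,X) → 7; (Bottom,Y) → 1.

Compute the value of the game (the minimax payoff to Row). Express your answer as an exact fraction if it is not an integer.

34/7

Row minima: Top → 2, Bottom → 1; maximin = 2.
Column maxima: X → 7, Y → 10; minimax = 7.
2 ≠ 7, so there is no saddle point; optimal play is mixed.
Let Row play Top with probability p. Expected payoff against X: 2p + 7(1−p) = −5p + 7; against Y: 10p + 1(1−p) = 9p + 1.
Setting these equal: −5p + 7 = 9p + 1 ⇒ −14p = -6 ⇒ p = 3/7, and the value is (-5)·(3/7) + 7 = 34/7.
For Column: with q = P(X), equating Top's and Bottom's payoffs gives −8q + 10 = 6q + 1 ⇒ q = 9/14.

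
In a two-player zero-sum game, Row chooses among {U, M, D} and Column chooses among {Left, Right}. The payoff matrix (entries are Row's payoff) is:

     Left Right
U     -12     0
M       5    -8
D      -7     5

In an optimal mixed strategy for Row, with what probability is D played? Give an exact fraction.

Row minima: U → -12, M → -8, D → -7; maximin = -7.
Column maxima: Left → 5, Right → 5; minimax = 5.
-7 ≠ 5, so there is no saddle point; optimal play is mixed.
U is strictly dominated by D, so Row never plays it.
On the remaining 2×2 (M, D vs Left, Right):
Let Row play M with probability p. Expected payoff against Left: 5p + (-7)(1−p) = 12p − 7; against Right: (-8)p + 5(1−p) = −13p + 5.
Setting these equal: 12p − 7 = −13p + 5 ⇒ 25p = 12 ⇒ p = 12/25, and the value is (12)·(12/25) − 7 = -31/25.
For Column: with q = P(Left), equating M's and D's payoffs gives 13q − 8 = −12q + 5 ⇒ q = 13/25.

13/25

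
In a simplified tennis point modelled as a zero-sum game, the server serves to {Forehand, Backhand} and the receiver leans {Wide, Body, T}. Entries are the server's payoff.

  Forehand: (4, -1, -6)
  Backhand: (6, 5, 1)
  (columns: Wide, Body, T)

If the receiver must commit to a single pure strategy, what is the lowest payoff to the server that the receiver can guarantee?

Column maxima: Wide → 6, Body → 5, T → 1.
The smallest of these is 1.

1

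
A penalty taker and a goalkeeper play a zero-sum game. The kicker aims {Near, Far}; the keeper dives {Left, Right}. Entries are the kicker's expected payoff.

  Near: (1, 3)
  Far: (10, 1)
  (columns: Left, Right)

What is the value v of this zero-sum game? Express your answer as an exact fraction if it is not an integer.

29/11

Row minima: Near → 1, Far → 1; maximin = 1.
Column maxima: Left → 10, Right → 3; minimax = 3.
1 ≠ 3, so there is no saddle point; optimal play is mixed.
Let the kicker play Near with probability p. Expected payoff against Left: 1p + 10(1−p) = −9p + 10; against Right: 3p + 1(1−p) = 2p + 1.
Setting these equal: −9p + 10 = 2p + 1 ⇒ −11p = -9 ⇒ p = 9/11, and the value is (-9)·(9/11) + 10 = 29/11.
For the keeper: with q = P(Left), equating Near's and Far's payoffs gives −2q + 3 = 9q + 1 ⇒ q = 2/11.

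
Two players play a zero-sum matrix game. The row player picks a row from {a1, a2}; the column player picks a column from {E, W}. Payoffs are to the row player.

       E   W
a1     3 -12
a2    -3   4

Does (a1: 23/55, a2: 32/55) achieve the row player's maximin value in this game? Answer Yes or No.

No

Against E this mix gives (23/55)·3 + (32/55)·(-3) = -27/55.
Against W this mix gives (23/55)·(-12) + (32/55)·4 = -148/55.
The column player will play W, holding the row player to -148/55. Shifting weight toward the row that does better against W would raise this floor (the equalizing mix achieves -12/11 against both W and E), so the proposed strategy is not optimal.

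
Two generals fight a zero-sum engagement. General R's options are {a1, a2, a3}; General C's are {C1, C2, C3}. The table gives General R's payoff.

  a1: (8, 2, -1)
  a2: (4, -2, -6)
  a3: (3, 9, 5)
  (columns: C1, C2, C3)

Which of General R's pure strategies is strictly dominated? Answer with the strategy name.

a2

a1 gives a strictly higher payoff than a2 against every column: 8 > 4, 2 > -2, -1 > -6.
So a2 is strictly dominated and General R never plays it.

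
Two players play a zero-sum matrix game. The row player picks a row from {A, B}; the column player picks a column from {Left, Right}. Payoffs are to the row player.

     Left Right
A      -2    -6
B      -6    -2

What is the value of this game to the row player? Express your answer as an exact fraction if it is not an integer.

-4

Row minima: A → -6, B → -6; maximin = -6.
Column maxima: Left → -2, Right → -2; minimax = -2.
-6 ≠ -2, so there is no saddle point; optimal play is mixed.
Let the row player play A with probability p. Expected payoff against Left: (-2)p + (-6)(1−p) = 4p − 6; against Right: (-6)p + (-2)(1−p) = −4p − 2.
Setting these equal: 4p − 6 = −4p − 2 ⇒ 8p = 4 ⇒ p = 1/2, and the value is (4)·(1/2) − 6 = -4.
For the column player: with q = P(Left), equating A's and B's payoffs gives 4q − 6 = −4q − 2 ⇒ q = 1/2.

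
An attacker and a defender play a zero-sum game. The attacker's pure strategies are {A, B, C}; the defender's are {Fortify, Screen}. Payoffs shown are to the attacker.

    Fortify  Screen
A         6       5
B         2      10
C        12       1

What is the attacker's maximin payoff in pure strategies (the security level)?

5

Row minima: A → 5, B → 2, C → 1.
The best of these is 5.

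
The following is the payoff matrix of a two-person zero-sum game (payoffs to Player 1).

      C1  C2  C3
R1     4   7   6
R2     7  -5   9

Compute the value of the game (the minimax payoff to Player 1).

23/5

Row minima: R1 → 4, R2 → -5; maximin = 4.
Column maxima: C1 → 7, C2 → 7, C3 → 9; minimax = 7.
4 ≠ 7, so there is no saddle point; optimal play is mixed.
C3 is strictly dominated by C1 (it gives Player 1 strictly more in every row), so Player 2 never plays it.
On the remaining 2×2 (R1, R2 vs C1, C2):
Let Player 1 play R1 with probability p. Expected payoff against C1: 4p + 7(1−p) = −3p + 7; against C2: 7p + (-5)(1−p) = 12p − 5.
Setting these equal: −3p + 7 = 12p − 5 ⇒ −15p = -12 ⇒ p = 4/5, and the value is (-3)·(4/5) + 7 = 23/5.
For Player 2: with q = P(C1), equating R1's and R2's payoffs gives −3q + 7 = 12q − 5 ⇒ q = 4/5.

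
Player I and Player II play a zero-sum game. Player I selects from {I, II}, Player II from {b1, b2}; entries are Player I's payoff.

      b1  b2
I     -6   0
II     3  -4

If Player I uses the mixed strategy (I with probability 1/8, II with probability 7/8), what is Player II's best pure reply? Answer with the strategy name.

If Player II plays b1, Player I's expected payoff is (1/8)·(-6) + (7/8)·3 = 15/8.
If Player II plays b2, Player I's expected payoff is (1/8)·0 + (7/8)·(-4) = -7/2.
Player II minimizes Player I's payoff; the smallest is -7/2, so the best response is b2.

b2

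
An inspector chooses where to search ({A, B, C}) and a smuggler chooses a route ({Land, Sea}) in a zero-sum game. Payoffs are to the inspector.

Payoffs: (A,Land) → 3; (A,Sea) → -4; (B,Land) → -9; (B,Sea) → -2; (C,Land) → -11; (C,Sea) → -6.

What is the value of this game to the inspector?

-3

Row minima: A → -4, B → -9, C → -11; maximin = -4.
Column maxima: Land → 3, Sea → -2; minimax = -2.
-4 ≠ -2, so there is no saddle point; optimal play is mixed.
C is strictly dominated by A, so the inspector never plays it.
On the remaining 2×2 (A, B vs Land, Sea):
Let the inspector play A with probability p. Expected payoff against Land: 3p + (-9)(1−p) = 12p − 9; against Sea: (-4)p + (-2)(1−p) = −2p − 2.
Setting these equal: 12p − 9 = −2p − 2 ⇒ 14p = 7 ⇒ p = 1/2, and the value is (12)·(1/2) − 9 = -3.
For the smuggler: with q = P(Land), equating A's and B's payoffs gives 7q − 4 = −7q − 2 ⇒ q = 1/7.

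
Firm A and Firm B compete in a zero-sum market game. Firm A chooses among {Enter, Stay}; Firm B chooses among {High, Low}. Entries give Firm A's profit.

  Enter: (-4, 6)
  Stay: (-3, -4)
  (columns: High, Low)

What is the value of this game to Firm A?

Row minima: Enter → -4, Stay → -4; maximin = -4.
Column maxima: High → -3, Low → 6; minimax = -3.
-4 ≠ -3, so there is no saddle point; optimal play is mixed.
Let Firm A play Enter with probability p. Expected payoff against High: (-4)p + (-3)(1−p) = −p − 3; against Low: 6p + (-4)(1−p) = 10p − 4.
Setting these equal: −p − 3 = 10p − 4 ⇒ −11p = -1 ⇒ p = 1/11, and the value is (-1)·(1/11) − 3 = -34/11.
For Firm B: with q = P(High), equating Enter's and Stay's payoffs gives −10q + 6 = q − 4 ⇒ q = 10/11.

-34/11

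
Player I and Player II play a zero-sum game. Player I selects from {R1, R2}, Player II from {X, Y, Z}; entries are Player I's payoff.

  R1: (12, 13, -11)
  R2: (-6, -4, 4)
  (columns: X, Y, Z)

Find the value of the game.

Row minima: R1 → -11, R2 → -6; maximin = -6.
Column maxima: X → 12, Y → 13, Z → 4; minimax = 4.
-6 ≠ 4, so there is no saddle point; optimal play is mixed.
Y is strictly dominated by X (it gives Player I strictly more in every row), so Player II never plays it.
On the remaining 2×2 (R1, R2 vs X, Z):
Let Player I play R1 with probability p. Expected payoff against X: 12p + (-6)(1−p) = 18p − 6; against Z: (-11)p + 4(1−p) = −15p + 4.
Setting these equal: 18p − 6 = −15p + 4 ⇒ 33p = 10 ⇒ p = 10/33, and the value is (18)·(10/33) − 6 = -6/11.
For Player II: with q = P(X), equating R1's and R2's payoffs gives 23q − 11 = −10q + 4 ⇒ q = 5/11.

-6/11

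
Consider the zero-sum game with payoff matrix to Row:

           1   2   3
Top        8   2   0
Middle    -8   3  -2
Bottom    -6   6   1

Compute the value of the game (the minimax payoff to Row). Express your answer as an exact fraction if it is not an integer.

8/15

Row minima: Top → 0, Middle → -8, Bottom → -6; maximin = 0.
Column maxima: 1 → 8, 2 → 6, 3 → 1; minimax = 1.
0 ≠ 1, so there is no saddle point; optimal play is mixed.
Middle is strictly dominated by Bottom, so Row never plays it.
2 is strictly dominated by 3 (it gives Row strictly more in every row), so Column never plays it.
On the remaining 2×2 (Top, Bottom vs 1, 3):
Let Row play Top with probability p. Expected payoff against 1: 8p + (-6)(1−p) = 14p − 6; against 3: 0p + 1(1−p) = −p + 1.
Setting these equal: 14p − 6 = −p + 1 ⇒ 15p = 7 ⇒ p = 7/15, and the value is (14)·(7/15) − 6 = 8/15.
For Column: with q = P(1), equating Top's and Bottom's payoffs gives 8q = −7q + 1 ⇒ q = 1/15.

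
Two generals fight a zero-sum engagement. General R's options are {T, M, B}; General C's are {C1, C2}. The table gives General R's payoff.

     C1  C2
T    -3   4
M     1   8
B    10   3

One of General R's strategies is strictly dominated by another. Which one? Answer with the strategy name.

M gives a strictly higher payoff than T against every column: 1 > -3, 8 > 4.
So T is strictly dominated and General R never plays it.

T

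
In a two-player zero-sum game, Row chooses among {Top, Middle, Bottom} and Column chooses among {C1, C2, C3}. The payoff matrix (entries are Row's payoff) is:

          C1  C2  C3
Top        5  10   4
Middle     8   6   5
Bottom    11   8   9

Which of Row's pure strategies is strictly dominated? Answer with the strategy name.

Bottom gives a strictly higher payoff than Middle against every column: 11 > 8, 8 > 6, 9 > 5.
So Middle is strictly dominated and Row never plays it.

Middle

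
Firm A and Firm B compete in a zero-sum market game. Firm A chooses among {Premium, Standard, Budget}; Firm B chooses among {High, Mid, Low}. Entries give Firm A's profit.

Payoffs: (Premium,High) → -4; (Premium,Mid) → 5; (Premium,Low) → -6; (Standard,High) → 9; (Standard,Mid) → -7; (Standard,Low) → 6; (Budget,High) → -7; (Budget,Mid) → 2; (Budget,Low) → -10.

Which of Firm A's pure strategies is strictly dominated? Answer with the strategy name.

Budget

Premium gives a strictly higher payoff than Budget against every column: -4 > -7, 5 > 2, -6 > -10.
So Budget is strictly dominated and Firm A never plays it.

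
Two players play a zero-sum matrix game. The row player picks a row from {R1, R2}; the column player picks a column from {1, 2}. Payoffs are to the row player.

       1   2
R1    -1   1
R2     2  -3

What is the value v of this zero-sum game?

-1/7

Row minima: R1 → -1, R2 → -3; maximin = -1.
Column maxima: 1 → 2, 2 → 1; minimax = 1.
-1 ≠ 1, so there is no saddle point; optimal play is mixed.
Let the row player play R1 with probability p. Expected payoff against 1: (-1)p + 2(1−p) = −3p + 2; against 2: 1p + (-3)(1−p) = 4p − 3.
Setting these equal: −3p + 2 = 4p − 3 ⇒ −7p = -5 ⇒ p = 5/7, and the value is (-3)·(5/7) + 2 = -1/7.
For the column player: with q = P(1), equating R1's and R2's payoffs gives −2q + 1 = 5q − 3 ⇒ q = 4/7.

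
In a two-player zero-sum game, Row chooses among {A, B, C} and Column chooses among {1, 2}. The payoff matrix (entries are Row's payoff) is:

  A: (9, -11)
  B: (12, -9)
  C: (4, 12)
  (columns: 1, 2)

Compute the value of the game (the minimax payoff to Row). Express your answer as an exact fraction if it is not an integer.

Row minima: A → -11, B → -9, C → 4; maximin = 4.
Column maxima: 1 → 12, 2 → 12; minimax = 12.
4 ≠ 12, so there is no saddle point; optimal play is mixed.
A is strictly dominated by B, so Row never plays it.
On the remaining 2×2 (B, C vs 1, 2):
Let Row play B with probability p. Expected payoff against 1: 12p + 4(1−p) = 8p + 4; against 2: (-9)p + 12(1−p) = −21p + 12.
Setting these equal: 8p + 4 = −21p + 12 ⇒ 29p = 8 ⇒ p = 8/29, and the value is (8)·(8/29) + 4 = 180/29.
For Column: with q = P(1), equating B's and C's payoffs gives 21q − 9 = −8q + 12 ⇒ q = 21/29.

180/29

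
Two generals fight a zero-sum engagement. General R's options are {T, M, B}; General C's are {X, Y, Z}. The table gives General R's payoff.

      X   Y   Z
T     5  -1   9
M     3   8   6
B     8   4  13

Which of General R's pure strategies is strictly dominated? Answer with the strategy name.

T

B gives a strictly higher payoff than T against every column: 8 > 5, 4 > -1, 13 > 9.
So T is strictly dominated and General R never plays it.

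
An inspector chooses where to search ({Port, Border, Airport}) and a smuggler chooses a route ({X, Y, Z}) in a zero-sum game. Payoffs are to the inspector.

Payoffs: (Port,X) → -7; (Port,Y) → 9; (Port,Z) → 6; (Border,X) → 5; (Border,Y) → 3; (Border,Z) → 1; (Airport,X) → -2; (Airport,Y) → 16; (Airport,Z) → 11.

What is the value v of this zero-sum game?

Row minima: Port → -7, Border → 1, Airport → -2; maximin = 1.
Column maxima: X → 5, Y → 16, Z → 11; minimax = 5.
1 ≠ 5, so there is no saddle point; optimal play is mixed.
Port is strictly dominated by Airport, so the inspector never plays it.
Y is strictly dominated by Z (it gives the inspector strictly more in every row), so the smuggler never plays it.
On the remaining 2×2 (Border, Airport vs X, Z):
Let the inspector play Border with probability p. Expected payoff against X: 5p + (-2)(1−p) = 7p − 2; against Z: 1p + 11(1−p) = −10p + 11.
Setting these equal: 7p − 2 = −10p + 11 ⇒ 17p = 13 ⇒ p = 13/17, and the value is (7)·(13/17) − 2 = 57/17.
For the smuggler: with q = P(X), equating Border's and Airport's payoffs gives 4q + 1 = −13q + 11 ⇒ q = 10/17.

57/17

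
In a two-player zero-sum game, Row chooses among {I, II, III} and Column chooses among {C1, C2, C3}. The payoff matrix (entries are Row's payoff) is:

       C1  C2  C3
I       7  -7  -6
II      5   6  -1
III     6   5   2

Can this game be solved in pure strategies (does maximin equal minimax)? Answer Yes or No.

Row minima: I → -7, II → -1, III → 2; maximin = 2.
Column maxima: C1 → 7, C2 → 6, C3 → 2; minimax = 2.
maximin = minimax = 2, so a saddle point exists.

Yes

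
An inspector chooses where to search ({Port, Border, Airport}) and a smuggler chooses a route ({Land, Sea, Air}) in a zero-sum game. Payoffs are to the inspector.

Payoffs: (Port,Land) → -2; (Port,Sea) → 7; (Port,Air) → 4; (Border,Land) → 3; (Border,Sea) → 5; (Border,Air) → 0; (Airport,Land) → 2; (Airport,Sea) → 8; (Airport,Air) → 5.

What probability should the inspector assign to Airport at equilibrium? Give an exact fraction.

Row minima: Port → -2, Border → 0, Airport → 2; maximin = 2.
Column maxima: Land → 3, Sea → 8, Air → 5; minimax = 3.
2 ≠ 3, so there is no saddle point; optimal play is mixed.
Port is strictly dominated by Airport, so the inspector never plays it.
Sea is strictly dominated by Land (it gives the inspector strictly more in every row), so the smuggler never plays it.
On the remaining 2×2 (Border, Airport vs Land, Air):
Let the inspector play Border with probability p. Expected payoff against Land: 3p + 2(1−p) = p + 2; against Air: 0p + 5(1−p) = −5p + 5.
Setting these equal: p + 2 = −5p + 5 ⇒ 6p = 3 ⇒ p = 1/2, and the value is (1)·(1/2) + 2 = 5/2.
For the smuggler: with q = P(Land), equating Border's and Airport's payoffs gives 3q = −3q + 5 ⇒ q = 5/6.

1/2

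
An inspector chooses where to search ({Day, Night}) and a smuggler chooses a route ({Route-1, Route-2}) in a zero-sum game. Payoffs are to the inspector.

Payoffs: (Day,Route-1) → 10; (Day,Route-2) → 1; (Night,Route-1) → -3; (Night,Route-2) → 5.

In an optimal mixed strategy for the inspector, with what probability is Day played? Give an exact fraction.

Row minima: Day → 1, Night → -3; maximin = 1.
Column maxima: Route-1 → 10, Route-2 → 5; minimax = 5.
1 ≠ 5, so there is no saddle point; optimal play is mixed.
Let the inspector play Day with probability p. Expected payoff against Route-1: 10p + (-3)(1−p) = 13p − 3; against Route-2: 1p + 5(1−p) = −4p + 5.
Setting these equal: 13p − 3 = −4p + 5 ⇒ 17p = 8 ⇒ p = 8/17, and the value is (13)·(8/17) − 3 = 53/17.
For the smuggler: with q = P(Route-1), equating Day's and Night's payoffs gives 9q + 1 = −8q + 5 ⇒ q = 4/17.

8/17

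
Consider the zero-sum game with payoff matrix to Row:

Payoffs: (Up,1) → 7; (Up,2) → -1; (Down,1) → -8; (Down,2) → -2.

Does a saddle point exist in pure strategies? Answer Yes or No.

Yes

Row minima: Up → -1, Down → -8; maximin = -1.
Column maxima: 1 → 7, 2 → -1; minimax = -1.
maximin = minimax = -1, so a saddle point exists.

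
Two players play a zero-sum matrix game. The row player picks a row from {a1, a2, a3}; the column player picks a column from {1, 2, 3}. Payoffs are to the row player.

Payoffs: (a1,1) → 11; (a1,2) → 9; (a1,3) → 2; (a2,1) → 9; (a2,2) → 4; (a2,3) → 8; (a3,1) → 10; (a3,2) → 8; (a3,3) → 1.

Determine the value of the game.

Row minima: a1 → 2, a2 → 4, a3 → 1; maximin = 4.
Column maxima: 1 → 11, 2 → 9, 3 → 8; minimax = 8.
4 ≠ 8, so there is no saddle point; optimal play is mixed.
a3 is strictly dominated by a1, so the row player never plays it.
1 is strictly dominated by 2 (it gives the row player strictly more in every row), so the column player never plays it.
On the remaining 2×2 (a1, a2 vs 2, 3):
Let the row player play a1 with probability p. Expected payoff against 2: 9p + 4(1−p) = 5p + 4; against 3: 2p + 8(1−p) = −6p + 8.
Setting these equal: 5p + 4 = −6p + 8 ⇒ 11p = 4 ⇒ p = 4/11, and the value is (5)·(4/11) + 4 = 64/11.
For the column player: with q = P(2), equating a1's and a2's payoffs gives 7q + 2 = −4q + 8 ⇒ q = 6/11.

64/11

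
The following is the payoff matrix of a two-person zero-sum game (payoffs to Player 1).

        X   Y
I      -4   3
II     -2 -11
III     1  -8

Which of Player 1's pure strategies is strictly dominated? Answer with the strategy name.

III gives a strictly higher payoff than II against every column: 1 > -2, -8 > -11.
So II is strictly dominated and Player 1 never plays it.

II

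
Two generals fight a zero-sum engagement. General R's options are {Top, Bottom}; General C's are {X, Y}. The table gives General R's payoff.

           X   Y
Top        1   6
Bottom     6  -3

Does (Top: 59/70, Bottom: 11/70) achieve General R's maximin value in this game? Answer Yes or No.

No

Against X this mix gives (59/70)·1 + (11/70)·6 = 25/14.
Against Y this mix gives (59/70)·6 + (11/70)·(-3) = 321/70.
General C will play X, holding General R to 25/14. Shifting weight toward the row that does better against X would raise this floor (the equalizing mix achieves 39/14 against both X and Y), so the proposed strategy is not optimal.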